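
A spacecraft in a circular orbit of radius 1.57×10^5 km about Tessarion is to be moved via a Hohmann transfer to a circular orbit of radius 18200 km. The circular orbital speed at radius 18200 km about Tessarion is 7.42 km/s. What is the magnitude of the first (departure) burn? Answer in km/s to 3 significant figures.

Δv₁ = 1.37 km/s

From the circular-orbit relation v² = μ/r at r = 18200 km: μ = v²r = (7.42)² × 18200 = 1.00203×10^6 km³/s².
The Hohmann ellipse has a_t = (r₁ + r₂)/2 = 87600 km.
On the circular orbit at r = 1.570×10^5 km, v_c = √(μ/r) = 2.5263 km/s.
Transfer-orbit speed at the same r (vis-viva, a = a_t): v_t = √[μ(2/r − 1/a_t)] = 1.1515 km/s.
Δv₁ = |v_t − v_c| = |1.1515 − 2.5263| = 1.375 km/s.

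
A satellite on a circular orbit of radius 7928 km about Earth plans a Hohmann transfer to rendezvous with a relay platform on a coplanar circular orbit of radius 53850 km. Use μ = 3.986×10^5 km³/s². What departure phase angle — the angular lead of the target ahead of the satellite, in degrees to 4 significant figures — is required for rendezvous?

φ = 101.8°

Transfer-ellipse semi-major axis a_t = (r₁ + r₂)/2 = (7928 + 53850)/2 = 30889 km.
The half-period of the transfer ellipse is t = π√(a_t³/μ) = 27014 s.
Target angular speed ω₂ = √(μ/r₂³) = 5.0523×10^-5 rad/s.
Angle swept by the target during transfer: ω₂·t = 1.3648 rad = 78.20°.
The satellite traverses 180° on the transfer ellipse, so the target must lead by 180° − 78.20° = 101.8°.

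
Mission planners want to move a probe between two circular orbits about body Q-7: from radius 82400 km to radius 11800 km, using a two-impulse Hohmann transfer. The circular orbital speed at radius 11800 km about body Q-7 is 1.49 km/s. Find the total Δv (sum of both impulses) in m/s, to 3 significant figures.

From the circular-orbit relation v² = μ/r at r = 11800 km: μ = v²r = (1.49)² × 11800 = 26197.2 km³/s².
Transfer-ellipse semi-major axis a_t = (r₁ + r₂)/2 = (82400 + 11800)/2 = 47100 km.
At r₁ the circular-orbit speed is v₁ = √(μ/r₁) = 0.56385 km/s.
Transfer-orbit speed at r₁ (vis-viva): v_a = √[μ(2/r₁ − 1/a_t)] = 0.28222 km/s.
First burn Δv₁ = |v_a − v₁| = 0.2816 km/s.
Circular speed at r₂: v₂ = √(μ/r₂) = 1.4900 km/s.
Transfer-orbit speed at r₂: v_p = √[μ(2/r₂ − 1/a_t)] = 1.9708 km/s.
Second burn Δv₂ = |v₂ − v_p| = 0.4808 km/s.
Δv = Δv₁ + Δv₂ = 0.2816 + 0.4808 = 0.7624 km/s.

Δv = 762 m/s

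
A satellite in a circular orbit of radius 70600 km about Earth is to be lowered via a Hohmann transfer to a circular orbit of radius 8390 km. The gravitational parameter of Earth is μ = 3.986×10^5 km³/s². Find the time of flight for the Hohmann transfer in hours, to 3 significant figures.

t = 10.8 hours

Semi-major axis of the transfer orbit: a_t = (70600 + 8390)/2 = 39495 km.
Transfer time t = π√(a_t³/μ) = π√((39495)³ / 3.986×10^5) = 39057 s.
Converting: 39057 s ÷ 3600 s/hour = 10.8 hours.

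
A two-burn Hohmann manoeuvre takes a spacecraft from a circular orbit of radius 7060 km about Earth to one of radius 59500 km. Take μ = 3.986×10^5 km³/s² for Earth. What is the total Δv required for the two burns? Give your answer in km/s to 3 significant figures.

The Hohmann ellipse has a_t = (r₁ + r₂)/2 = 33280 km.
Circular speed at r₁: v₁ = √(μ/r₁) = √(3.986×10^5/7060) = 7.5139 km/s.
Transfer-orbit speed at r₁ (vis-viva equation): v_p = √[μ(2/r₁ − 1/a_t)] = 10.047 km/s.
First burn Δv₁ = |v_p − v₁| = 2.533 km/s.
At r₂, v₂ = √(μ/r₂) = 2.588 km/s.
Transfer-orbit speed at r₂: v_a = √[μ(2/r₂ − 1/a_t)] = 1.192 km/s.
Second burn Δv₂ = |v₂ − v_a| = 1.396 km/s.
Δv = Δv₁ + Δv₂ = 2.533 + 1.396 = 3.929 km/s.

Δv = 3.93 km/s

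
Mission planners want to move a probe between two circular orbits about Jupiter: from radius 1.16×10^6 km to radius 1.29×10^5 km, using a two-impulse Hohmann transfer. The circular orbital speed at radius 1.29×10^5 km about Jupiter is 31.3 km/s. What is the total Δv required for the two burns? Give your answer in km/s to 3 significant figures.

From the circular-orbit relation v² = μ/r at r = 1.29×10^5 km: μ = v²r = (31.3)² × 1.29×10^5 = 1.26380×10^8 km³/s².
Transfer-ellipse semi-major axis a_t = (r₁ + r₂)/2 = (1.160×10^6 + 1.290×10^5)/2 = 6.445×10^5 km.
Circular speed at r₁: v₁ = √(μ/r₁) = √(1.26380×10^8/1.160×10^6) = 10.438 km/s.
Transfer-orbit speed at r₁ (vis-viva): v_a = √[μ(2/r₁ − 1/a_t)] = 4.6697 km/s.
First burn Δv₁ = |v_a − v₁| = 5.768 km/s.
At r₂, v₂ = √(μ/r₂) = 31.30 km/s.
Transfer-orbit speed at r₂: v_p = √[μ(2/r₂ − 1/a_t)] = 41.99 km/s.
Second burn Δv₂ = |v₂ − v_p| = 10.69 km/s.
Total Δv = Δv₁ + Δv₂ = 16.46 km/s.

Δv = 16.5 km/s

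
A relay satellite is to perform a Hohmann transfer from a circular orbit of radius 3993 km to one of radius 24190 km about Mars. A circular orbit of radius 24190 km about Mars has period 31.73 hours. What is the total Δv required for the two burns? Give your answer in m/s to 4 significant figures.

Δv = 1638 m/s

From Kepler's third law T² = 4π²r³/μ at r = 24190 km, T = 31.73 hours = 31.73 × 3600 s = 1.14228×10^5 s: μ = 4π²r³/T² = 42827.4 km³/s².
Semi-major axis of the transfer orbit: a_t = (3993 + 24190)/2 = 14091.5 km.
At r₁ the circular-orbit speed is v₁ = √(μ/r₁) = 3.275 km/s.
On the transfer ellipse at r₁, vis-viva equation gives v_p = √[μ(2/r₁ − 1/a_t)] = 4.291 km/s.
First burn Δv₁ = |v_p − v₁| = 1.016 km/s.
Circular speed at r₂: v₂ = √(μ/r₂) = 1.3306 km/s.
Transfer-orbit speed at r₂: v_a = √[μ(2/r₂ − 1/a_t)] = 0.70830 km/s.
Second burn Δv₂ = |v₂ − v_a| = 0.6223 km/s.
Total Δv = Δv₁ + Δv₂ = 1.638 km/s.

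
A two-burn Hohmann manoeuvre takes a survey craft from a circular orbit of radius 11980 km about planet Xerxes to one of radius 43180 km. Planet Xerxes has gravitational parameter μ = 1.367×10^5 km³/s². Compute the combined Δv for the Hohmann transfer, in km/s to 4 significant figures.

Transfer-ellipse semi-major axis a_t = (r₁ + r₂)/2 = (11980 + 43180)/2 = 27580 km.
At r₁ the circular-orbit speed is v₁ = √(μ/r₁) = 3.3780 km/s.
Transfer-orbit speed at r₁ (vis-viva): v_p = √[μ(2/r₁ − 1/a_t)] = 4.2267 km/s.
First burn Δv₁ = |v_p − v₁| = 0.8487 km/s.
At r₂, v₂ = √(μ/r₂) = 1.7793 km/s.
Transfer-orbit speed at r₂: v_a = √[μ(2/r₂ − 1/a_t)] = 1.1727 km/s.
Second burn Δv₂ = |v₂ − v_a| = 0.6066 km/s.
Total Δv = Δv₁ + Δv₂ = 1.455 km/s.

Δv = 1.455 km/s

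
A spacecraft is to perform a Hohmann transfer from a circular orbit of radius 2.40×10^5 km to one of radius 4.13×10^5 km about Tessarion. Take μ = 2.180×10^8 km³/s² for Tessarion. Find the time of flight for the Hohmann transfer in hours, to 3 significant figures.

Semi-major axis of the transfer orbit: a_t = (2.400×10^5 + 4.130×10^5)/2 = 3.265×10^5 km.
Transfer time t = π√(a_t³/μ) = π√((3.265×10^5)³ / 2.180×10^8) = 39700 s.
Converting: 39700 s ÷ 3600 s/hour = 11.0 hours.

t = 11.0 hours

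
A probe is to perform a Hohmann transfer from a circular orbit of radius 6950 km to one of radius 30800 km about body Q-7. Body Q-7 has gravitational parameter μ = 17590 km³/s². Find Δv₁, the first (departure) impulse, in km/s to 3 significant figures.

The Hohmann ellipse has a_t = (r₁ + r₂)/2 = 18875 km.
On the circular orbit at r = 6950 km, v_c = √(μ/r) = 1.5909 km/s.
Vis-viva on the transfer ellipse at r = 6950 km gives v_t = √[μ(2/r − 1/a_t)] = 2.0322 km/s.
Δv₁ = |v_t − v_c| = |2.0322 − 1.5909| = 0.4413 km/s.

Δv₁ = 0.441 km/s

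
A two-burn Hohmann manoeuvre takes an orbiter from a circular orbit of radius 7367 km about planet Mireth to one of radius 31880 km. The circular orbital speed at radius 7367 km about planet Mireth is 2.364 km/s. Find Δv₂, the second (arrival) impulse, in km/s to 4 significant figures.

Δv₂ = 0.4401 km/s

From the circular-orbit relation v² = μ/r at r = 7367 km: μ = v²r = (2.364)² × 7367 = 41170.5 km³/s².
The Hohmann ellipse has a_t = (r₁ + r₂)/2 = 19623.5 km.
Circular speed at r = 31880 km: v_c = √(μ/r) = 1.1364 km/s.
Vis-viva on the transfer ellipse at r = 31880 km gives v_t = √[μ(2/r − 1/a_t)] = 0.69629 km/s.
Δv₂ = |v_t − v_c| = |0.69629 − 1.1364| = 0.4401 km/s.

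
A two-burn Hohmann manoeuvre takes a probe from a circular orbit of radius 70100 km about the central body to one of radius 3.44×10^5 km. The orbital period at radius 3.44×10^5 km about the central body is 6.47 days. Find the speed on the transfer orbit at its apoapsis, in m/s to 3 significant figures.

v = 2250 m/s

From Kepler's third law T² = 4π²r³/μ at r = 3.44×10^5 km, T = 6.47 days = 6.47 × 86400 s = 5.59008×10^5 s: μ = 4π²r³/T² = 5.14279×10^6 km³/s².
The Hohmann ellipse has a_t = (r₁ + r₂)/2 = 2.0705×10^5 km.
At apoapsis, r = 3.440×10^5 km.
Vis-viva: v = √[μ(2/r − 1/a_t)] = √[5.14279×10^6 × (2/3.440×10^5 − 1/2.0705×10^5)] = 2.250 km/s.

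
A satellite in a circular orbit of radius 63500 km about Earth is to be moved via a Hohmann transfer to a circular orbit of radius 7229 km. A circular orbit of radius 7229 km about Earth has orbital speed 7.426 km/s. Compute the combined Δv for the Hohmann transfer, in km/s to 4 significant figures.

Δv = 3.898 km/s

From the circular-orbit relation v² = μ/r at r = 7229 km: μ = v²r = (7.426)² × 7229 = 3.98647×10^5 km³/s².
The Hohmann ellipse has a_t = (r₁ + r₂)/2 = 35364.5 km.
Circular speed at r₁: v₁ = √(μ/r₁) = √(3.98647×10^5/63500) = 2.506 km/s.
Transfer-orbit speed at r₁ (vis-viva equation): v_a = √[μ(2/r₁ − 1/a_t)] = 1.133 km/s.
First burn Δv₁ = |v_a − v₁| = 1.373 km/s.
Circular speed at r₂: v₂ = √(μ/r₂) = 7.426 km/s.
Transfer-orbit speed at r₂: v_p = √[μ(2/r₂ − 1/a_t)] = 9.951 km/s.
Second burn Δv₂ = |v₂ − v_p| = 2.525 km/s.
Δv = Δv₁ + Δv₂ = 1.373 + 2.525 = 3.898 km/s.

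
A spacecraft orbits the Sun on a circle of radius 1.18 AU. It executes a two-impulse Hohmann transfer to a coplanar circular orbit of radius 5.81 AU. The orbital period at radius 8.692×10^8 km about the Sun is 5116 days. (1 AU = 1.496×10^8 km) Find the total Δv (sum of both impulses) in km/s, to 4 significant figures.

From Kepler's third law T² = 4π²r³/μ at r = 8.692×10^8 km, T = 5116 days = 5116 × 86400 s = 4.420224×10^8 s: μ = 4π²r³/T² = 1.32688×10^11 km³/s².
In km: r₁ = 1.18 × 1.496×10^8 = 1.76528×10^8 km; r₂ = 5.81 × 1.496×10^8 = 8.69176×10^8 km.
Semi-major axis of the transfer orbit: a_t = (1.76528×10^8 + 8.69176×10^8)/2 = 5.22852×10^8 km.
Circular speed at r₁: v₁ = √(μ/r₁) = √(1.32688×10^11/1.76528×10^8) = 27.4163 km/s.
On the transfer ellipse at r₁, vis-viva gives v_p = √[μ(2/r₁ − 1/a_t)] = 35.3487 km/s.
First burn Δv₁ = |v_p − v₁| = 7.932 km/s.
At r₂, v₂ = √(μ/r₂) = 12.3555 km/s.
Transfer-orbit speed at r₂: v_a = √[μ(2/r₂ − 1/a_t)] = 7.17924 km/s.
Second burn Δv₂ = |v₂ − v_a| = 5.176 km/s.
Total Δv = Δv₁ + Δv₂ = 13.11 km/s.

Δv = 13.11 km/s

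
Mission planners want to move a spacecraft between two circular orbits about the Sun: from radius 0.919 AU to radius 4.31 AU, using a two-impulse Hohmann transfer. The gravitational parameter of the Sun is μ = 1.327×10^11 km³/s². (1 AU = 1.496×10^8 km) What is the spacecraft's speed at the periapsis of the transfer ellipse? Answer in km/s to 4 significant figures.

v = 39.89 km/s

In km: r₁ = 0.919 × 1.496×10^8 = 1.374824×10^8 km; r₂ = 4.31 × 1.496×10^8 = 6.44776×10^8 km.
Transfer-ellipse semi-major axis a_t = (r₁ + r₂)/2 = (1.374824×10^8 + 6.44776×10^8)/2 = 3.911292×10^8 km.
The periapsis of the transfer ellipse is at r = 1.374824×10^8 km.
Vis-viva: v = √[μ(2/r − 1/a_t)] = √[1.327×10^11 × (2/1.374824×10^8 − 1/3.911292×10^8)] = 39.89 km/s.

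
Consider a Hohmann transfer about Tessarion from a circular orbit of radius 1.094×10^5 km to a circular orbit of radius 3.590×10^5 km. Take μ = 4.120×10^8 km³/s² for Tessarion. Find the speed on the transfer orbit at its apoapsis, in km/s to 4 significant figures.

v = 23.15 km/s

Transfer-ellipse semi-major axis a_t = (r₁ + r₂)/2 = (1.094×10^5 + 3.590×10^5)/2 = 2.342×10^5 km.
At apoapsis, r = 3.590×10^5 km.
Applying v² = μ(2/r − 1/a_t): v = 23.15 km/s.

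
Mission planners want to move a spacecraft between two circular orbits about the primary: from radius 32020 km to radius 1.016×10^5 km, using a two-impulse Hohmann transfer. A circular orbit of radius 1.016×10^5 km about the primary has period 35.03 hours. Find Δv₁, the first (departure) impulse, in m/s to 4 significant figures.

Δv₁ = 2103 m/s

From Kepler's third law T² = 4π²r³/μ at r = 1.016×10^5 km, T = 35.03 hours = 35.03 × 3600 s = 1.26108×10^5 s: μ = 4π²r³/T² = 2.60349×10^6 km³/s².
Semi-major axis of the transfer orbit: a_t = (32020 + 1.016×10^5)/2 = 66810 km.
Circular speed at r = 32020 km: v_c = √(μ/r) = 9.017 km/s.
Transfer-orbit speed at the same r (vis-viva, a = a_t): v_t = √[μ(2/r − 1/a_t)] = 11.12 km/s.
Δv₁ = |v_t − v_c| = |11.12 − 9.017| = 2.103 km/s.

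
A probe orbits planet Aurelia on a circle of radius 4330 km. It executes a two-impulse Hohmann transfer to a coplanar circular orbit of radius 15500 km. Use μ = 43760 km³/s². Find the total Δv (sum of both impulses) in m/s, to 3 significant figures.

Δv = 1370 m/s

Transfer-ellipse semi-major axis a_t = (r₁ + r₂)/2 = (4330 + 15500)/2 = 9915 km.
At r₁ the circular-orbit speed is v₁ = √(μ/r₁) = 3.1790 km/s.
On the transfer ellipse at r₁, vis-viva gives v_p = √[μ(2/r₁ − 1/a_t)] = 3.9748 km/s.
First burn Δv₁ = |v_p − v₁| = 0.7958 km/s.
At r₂, v₂ = √(μ/r₂) = 1.68025 km/s.
Transfer-orbit speed at r₂: v_a = √[μ(2/r₂ − 1/a_t)] = 1.11038 km/s.
Second burn Δv₂ = |v₂ − v_a| = 0.5699 km/s.
Total Δv = Δv₁ + Δv₂ = 1.366 km/s.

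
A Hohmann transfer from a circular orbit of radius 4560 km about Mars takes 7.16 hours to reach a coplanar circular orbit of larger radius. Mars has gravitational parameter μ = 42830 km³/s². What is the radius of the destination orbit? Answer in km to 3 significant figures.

r₂ = 23900 km

Transfer time t = 7.16 hours = 25776 s, and t = π√(a_t³/μ).
So a_t = (μ t²/π²)^(1/3) = (42830 × (25776)² / π²)^(1/3) = 14233 km.
Since a_t = (r₁ + r₂)/2, r₂ = 2a_t − r₁ = 2×14233 − 4560 = 23906 km.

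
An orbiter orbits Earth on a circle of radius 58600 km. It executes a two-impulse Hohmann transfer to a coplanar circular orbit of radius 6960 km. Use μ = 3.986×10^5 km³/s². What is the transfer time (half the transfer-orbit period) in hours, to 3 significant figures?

The Hohmann ellipse has a_t = (r₁ + r₂)/2 = 32780 km.
Half the transfer-orbit period gives t = π√(a_t³/μ) = 29530 s.
Converting: 29530 s ÷ 3600 s/hour = 8.20 hours.

t = 8.20 hours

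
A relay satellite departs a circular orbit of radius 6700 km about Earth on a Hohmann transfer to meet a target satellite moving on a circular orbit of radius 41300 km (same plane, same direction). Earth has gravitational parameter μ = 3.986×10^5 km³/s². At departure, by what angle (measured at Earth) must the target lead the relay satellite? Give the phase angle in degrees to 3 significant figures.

Semi-major axis of the transfer orbit: a_t = (6700 + 41300)/2 = 24000 km.
Transfer time t = π√(a_t³/μ) = 18501 s.
Target angular speed ω₂ = √(μ/r₂³) = 7.5222×10^-5 rad/s.
Angle swept by the target during transfer: ω₂·t = 1.3917 rad = 79.74°.
Arrival is 180° from departure on the ellipse, so φ = 180° − 79.74° = 100°.

φ = 100°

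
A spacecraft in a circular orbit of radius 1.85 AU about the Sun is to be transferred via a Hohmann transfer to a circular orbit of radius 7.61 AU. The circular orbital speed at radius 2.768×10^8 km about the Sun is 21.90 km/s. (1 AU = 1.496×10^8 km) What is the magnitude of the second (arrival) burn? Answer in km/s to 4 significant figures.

From the circular-orbit relation v² = μ/r at r = 2.768×10^8 km: μ = v²r = (21.90)² × 2.768×10^8 = 1.32756×10^11 km³/s².
In km: r₁ = 1.85 × 1.496×10^8 = 2.7676×10^8 km; r₂ = 7.61 × 1.496×10^8 = 1.138456×10^9 km.
The Hohmann ellipse has a_t = (r₁ + r₂)/2 = 7.07608×10^8 km.
On the circular orbit at r = 1.138456×10^9 km, v_c = √(μ/r) = 10.7986 km/s.
Transfer-orbit speed at the same r (vis-viva, a = a_t): v_t = √[μ(2/r − 1/a_t)] = 6.75343 km/s.
Δv₂ = |v_t − v_c| = |6.75343 − 10.7986| = 4.045 km/s.

Δv₂ = 4.045 km/s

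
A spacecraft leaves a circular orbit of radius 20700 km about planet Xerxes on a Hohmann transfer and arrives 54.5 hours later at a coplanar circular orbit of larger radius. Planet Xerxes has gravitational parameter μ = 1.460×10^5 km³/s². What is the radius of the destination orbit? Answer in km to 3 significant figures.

r₂ = 1.45×10^5 km

Transfer time t = 54.5 hours = 1.962×10^5 s, and t = π√(a_t³/μ).
So a_t = (μ t²/π²)^(1/3) = (1.460×10^5 × (1.962×10^5)² / π²)^(1/3) = 82886 km.
Since a_t = (r₁ + r₂)/2, r₂ = 2a_t − r₁ = 2×82886 − 20700 = 1.45072×10^5 km.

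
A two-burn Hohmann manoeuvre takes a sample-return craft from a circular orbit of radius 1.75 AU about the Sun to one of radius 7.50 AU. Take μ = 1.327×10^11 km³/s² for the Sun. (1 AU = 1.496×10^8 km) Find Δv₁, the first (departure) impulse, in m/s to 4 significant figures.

Δv₁ = 6156 m/s

In km: r₁ = 1.75 × 1.496×10^8 = 2.618×10^8 km; r₂ = 7.50 × 1.496×10^8 = 1.122×10^9 km.
Transfer-ellipse semi-major axis a_t = (r₁ + r₂)/2 = (2.618×10^8 + 1.122×10^9)/2 = 6.919×10^8 km.
On the circular orbit at r = 2.618×10^8 km, v_c = √(μ/r) = 22.514 km/s.
Vis-viva on the transfer ellipse at r = 2.618×10^8 km gives v_t = √[μ(2/r − 1/a_t)] = 28.670 km/s.
Δv₁ = |v_t − v_c| = |28.670 − 22.514| = 6.156 km/s.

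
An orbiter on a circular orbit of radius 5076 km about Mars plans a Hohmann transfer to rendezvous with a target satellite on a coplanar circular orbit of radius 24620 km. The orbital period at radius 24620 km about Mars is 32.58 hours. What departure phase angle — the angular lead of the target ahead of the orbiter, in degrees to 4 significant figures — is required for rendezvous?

φ = 95.70°

From Kepler's third law T² = 4π²r³/μ at r = 24620 km, T = 32.58 hours = 32.58 × 3600 s = 1.17288×10^5 s: μ = 4π²r³/T² = 42826.9 km³/s².
The Hohmann ellipse has a_t = (r₁ + r₂)/2 = 14848 km.
The half-period of the transfer ellipse is t = π√(a_t³/μ) = 27465.9 s.
Target angular speed ω₂ = √(μ/r₂³) = 5.35706×10^-5 rad/s.
Angle swept by the target during transfer: ω₂·t = 1.47136 rad = 84.30°.
The orbiter traverses 180° on the transfer ellipse, so the target must lead by 180° − 84.30° = 95.70°.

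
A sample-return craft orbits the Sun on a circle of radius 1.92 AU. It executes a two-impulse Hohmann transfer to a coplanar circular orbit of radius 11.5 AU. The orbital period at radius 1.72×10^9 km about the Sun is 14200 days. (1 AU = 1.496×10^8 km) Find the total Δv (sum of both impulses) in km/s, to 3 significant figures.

Δv = 10.8 km/s

From Kepler's third law T² = 4π²r³/μ at r = 1.72×10^9 km, T = 14200 days = 14200 × 86400 s = 1.22688×10^9 s: μ = 4π²r³/T² = 1.33457×10^11 km³/s².
In km: r₁ = 1.92 × 1.496×10^8 = 2.87232×10^8 km; r₂ = 11.5 × 1.496×10^8 = 1.7204×10^9 km.
Transfer-ellipse semi-major axis a_t = (r₁ + r₂)/2 = (2.87232×10^8 + 1.7204×10^9)/2 = 1.003816×10^9 km.
At r₁ the circular-orbit speed is v₁ = √(μ/r₁) = 21.555 km/s.
Transfer-orbit speed at r₁ (v² = μ(2/r − 1/a)): v_p = √[μ(2/r₁ − 1/a_t)] = 28.219 km/s.
First burn Δv₁ = |v_p − v₁| = 6.664 km/s.
At r₂, v₂ = √(μ/r₂) = 8.8076 km/s.
Transfer-orbit speed at r₂: v_a = √[μ(2/r₂ − 1/a_t)] = 4.7113 km/s.
Second burn Δv₂ = |v₂ − v_a| = 4.096 km/s.
Δv = Δv₁ + Δv₂ = 6.664 + 4.096 = 10.76 km/s.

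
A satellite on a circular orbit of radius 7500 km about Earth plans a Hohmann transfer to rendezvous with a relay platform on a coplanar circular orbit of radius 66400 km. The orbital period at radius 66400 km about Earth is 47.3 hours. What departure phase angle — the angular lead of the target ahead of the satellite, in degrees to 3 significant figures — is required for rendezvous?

φ = 105°

From Kepler's third law T² = 4π²r³/μ at r = 66400 km, T = 47.3 hours = 47.3 × 3600 s = 1.7028×10^5 s: μ = 4π²r³/T² = 3.98599×10^5 km³/s².
Semi-major axis of the transfer orbit: a_t = (7500 + 66400)/2 = 36950 km.
Transfer time t = π√(a_t³/μ) = 35343 s.
The target's mean motion on its circular orbit is ω₂ = √(μ/r₂³) = 3.6899×10^-5 rad/s.
Angle swept by the target during transfer: ω₂·t = 1.3041 rad = 74.72°.
Arrival is 180° from departure on the ellipse, so φ = 180° − 74.72° = 105°.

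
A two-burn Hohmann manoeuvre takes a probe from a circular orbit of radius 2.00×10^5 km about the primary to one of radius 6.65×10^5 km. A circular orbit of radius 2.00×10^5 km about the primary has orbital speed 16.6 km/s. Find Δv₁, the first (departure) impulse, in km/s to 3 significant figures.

From the circular-orbit relation v² = μ/r at r = 2.00×10^5 km: μ = v²r = (16.6)² × 2.00×10^5 = 5.51120×10^7 km³/s².
The Hohmann ellipse has a_t = (r₁ + r₂)/2 = 4.325×10^5 km.
On the circular orbit at r = 2.000×10^5 km, v_c = √(μ/r) = 16.600 km/s.
Vis-viva on the transfer ellipse at r = 2.000×10^5 km gives v_t = √[μ(2/r − 1/a_t)] = 20.584 km/s.
Δv₁ = |v_t − v_c| = |20.584 − 16.600| = 3.984 km/s.

Δv₁ = 3.98 km/s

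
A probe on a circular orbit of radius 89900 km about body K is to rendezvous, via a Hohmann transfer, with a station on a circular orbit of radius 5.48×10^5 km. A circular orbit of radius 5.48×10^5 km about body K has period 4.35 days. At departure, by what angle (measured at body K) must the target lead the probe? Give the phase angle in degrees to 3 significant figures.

From Kepler's third law T² = 4π²r³/μ at r = 5.48×10^5 km, T = 4.35 days = 4.35 × 86400 s = 3.7584×10^5 s: μ = 4π²r³/T² = 4.59934×10^7 km³/s².
The Hohmann ellipse has a_t = (r₁ + r₂)/2 = 3.1895×10^5 km.
The half-period of the transfer ellipse is t = π√(a_t³/μ) = 83440 s.
Target angular speed ω₂ = √(μ/r₂³) = 1.672×10^-5 rad/s.
Angle swept by the target during transfer: ω₂·t = 1.395 rad = 79.93°.
The probe traverses 180° on the transfer ellipse, so the target must lead by 180° − 79.93° = 100°.

φ = 100°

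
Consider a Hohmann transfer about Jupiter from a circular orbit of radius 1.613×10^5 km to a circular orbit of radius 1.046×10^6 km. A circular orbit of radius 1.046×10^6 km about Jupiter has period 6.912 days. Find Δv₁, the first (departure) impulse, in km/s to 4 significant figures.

From Kepler's third law T² = 4π²r³/μ at r = 1.046×10^6 km, T = 6.912 days = 6.912 × 86400 s = 5.971968×10^5 s: μ = 4π²r³/T² = 1.26683×10^8 km³/s².
Semi-major axis of the transfer orbit: a_t = (1.613×10^5 + 1.046×10^6)/2 = 6.0365×10^5 km.
On the circular orbit at r = 1.613×10^5 km, v_c = √(μ/r) = 28.025 km/s.
Transfer-orbit speed at the same r (vis-viva, a = a_t): v_t = √[μ(2/r − 1/a_t)] = 36.891 km/s.
Δv₁ = |v_t − v_c| = |36.891 − 28.025| = 8.866 km/s.

Δv₁ = 8.866 km/s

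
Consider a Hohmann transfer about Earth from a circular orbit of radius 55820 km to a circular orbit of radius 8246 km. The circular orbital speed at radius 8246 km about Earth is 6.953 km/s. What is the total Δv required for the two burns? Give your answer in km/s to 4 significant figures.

From the circular-orbit relation v² = μ/r at r = 8246 km: μ = v²r = (6.953)² × 8246 = 3.98646×10^5 km³/s².
Semi-major axis of the transfer orbit: a_t = (55820 + 8246)/2 = 32033 km.
At r₁ the circular-orbit speed is v₁ = √(μ/r₁) = 2.672385 km/s.
Transfer-orbit speed at r₁ (vis-viva): v_a = √[μ(2/r₁ − 1/a_t)] = 1.355882 km/s.
First burn Δv₁ = |v_a − v₁| = 1.317 km/s.
At r₂, v₂ = √(μ/r₂) = 6.953 km/s.
Transfer-orbit speed at r₂: v_p = √[μ(2/r₂ − 1/a_t)] = 9.178 km/s.
Second burn Δv₂ = |v₂ − v_p| = 2.225 km/s.
Δv = Δv₁ + Δv₂ = 1.317 + 2.225 = 3.542 km/s.

Δv = 3.542 km/s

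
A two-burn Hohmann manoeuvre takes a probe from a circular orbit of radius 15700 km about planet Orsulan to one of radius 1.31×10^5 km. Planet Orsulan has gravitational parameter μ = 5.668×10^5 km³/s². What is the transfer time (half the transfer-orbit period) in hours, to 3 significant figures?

t = 23.0 hours

Transfer-ellipse semi-major axis a_t = (r₁ + r₂)/2 = (15700 + 1.310×10^5)/2 = 73350 km.
Half the transfer-orbit period gives t = π√(a_t³/μ) = 82900 s.
Converting: 82900 s ÷ 3600 s/hour = 23.0 hours.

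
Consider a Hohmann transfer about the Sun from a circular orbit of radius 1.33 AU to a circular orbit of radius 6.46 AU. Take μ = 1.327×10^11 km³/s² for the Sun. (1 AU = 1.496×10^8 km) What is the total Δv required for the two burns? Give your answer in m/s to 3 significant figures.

Δv = 12300 m/s

In km: r₁ = 1.33 × 1.496×10^8 = 1.98968×10^8 km; r₂ = 6.46 × 1.496×10^8 = 9.66416×10^8 km.
Semi-major axis of the transfer orbit: a_t = (1.98968×10^8 + 9.66416×10^8)/2 = 5.82692×10^8 km.
Circular speed at r₁: v₁ = √(μ/r₁) = √(1.327×10^11/1.98968×10^8) = 25.8252 km/s.
On the transfer ellipse at r₁, v² = μ(2/r − 1/a) gives v_p = √[μ(2/r₁ − 1/a_t)] = 33.2588 km/s.
First burn Δv₁ = |v_p − v₁| = 7.4336 km/s.
At r₂, v₂ = √(μ/r₂) = 11.718 km/s.
Transfer-orbit speed at r₂: v_a = √[μ(2/r₂ − 1/a_t)] = 6.8474 km/s.
Second burn Δv₂ = |v₂ − v_a| = 4.8706 km/s.
Total Δv = Δv₁ + Δv₂ = 12.30 km/s.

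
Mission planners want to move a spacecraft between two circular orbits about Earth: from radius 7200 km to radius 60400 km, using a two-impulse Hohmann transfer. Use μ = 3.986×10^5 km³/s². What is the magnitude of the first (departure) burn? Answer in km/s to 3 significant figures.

Δv₁ = 2.51 km/s

Semi-major axis of the transfer orbit: a_t = (7200 + 60400)/2 = 33800 km.
Circular speed at r = 7200 km: v_c = √(μ/r) = 7.4405 km/s.
Vis-viva on the transfer ellipse at r = 7200 km gives v_t = √[μ(2/r − 1/a_t)] = 9.9463 km/s.
Δv₁ = |v_t − v_c| = |9.9463 − 7.4405| = 2.506 km/s.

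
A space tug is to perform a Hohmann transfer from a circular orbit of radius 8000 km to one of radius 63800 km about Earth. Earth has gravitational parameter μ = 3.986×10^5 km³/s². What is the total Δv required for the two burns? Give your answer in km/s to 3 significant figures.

Δv = 3.67 km/s

Transfer-ellipse semi-major axis a_t = (r₁ + r₂)/2 = (8000 + 63800)/2 = 35900 km.
Circular speed at r₁: v₁ = √(μ/r₁) = √(3.986×10^5/8000) = 7.059 km/s.
On the transfer ellipse at r₁, vis-viva gives v_p = √[μ(2/r₁ − 1/a_t)] = 9.410 km/s.
First burn Δv₁ = |v_p − v₁| = 2.351 km/s.
Circular speed at r₂: v₂ = √(μ/r₂) = 2.500 km/s.
Transfer-orbit speed at r₂: v_a = √[μ(2/r₂ − 1/a_t)] = 1.180 km/s.
Second burn Δv₂ = |v₂ − v_a| = 1.320 km/s.
Total Δv = Δv₁ + Δv₂ = 3.671 km/s.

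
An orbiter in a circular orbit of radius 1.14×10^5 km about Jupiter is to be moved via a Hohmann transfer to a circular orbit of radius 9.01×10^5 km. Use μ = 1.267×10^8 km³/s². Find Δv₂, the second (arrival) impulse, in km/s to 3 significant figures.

The Hohmann ellipse has a_t = (r₁ + r₂)/2 = 5.075×10^5 km.
On the circular orbit at r = 9.010×10^5 km, v_c = √(μ/r) = 11.858 km/s.
Transfer-orbit speed at the same r (vis-viva, a = a_t): v_t = √[μ(2/r − 1/a_t)] = 5.6203 km/s.
Δv₂ = |v_t − v_c| = |5.6203 − 11.858| = 6.238 km/s.

Δv₂ = 6.24 km/s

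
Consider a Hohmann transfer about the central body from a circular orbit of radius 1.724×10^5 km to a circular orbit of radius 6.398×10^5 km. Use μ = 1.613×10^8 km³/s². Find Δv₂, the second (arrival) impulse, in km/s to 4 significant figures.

The Hohmann ellipse has a_t = (r₁ + r₂)/2 = 4.061×10^5 km.
On the circular orbit at r = 6.398×10^5 km, v_c = √(μ/r) = 15.878 km/s.
Vis-viva on the transfer ellipse at r = 6.398×10^5 km gives v_t = √[μ(2/r − 1/a_t)] = 10.345 km/s.
Δv₂ = |v_t − v_c| = |10.345 − 15.878| = 5.533 km/s.

Δv₂ = 5.533 km/s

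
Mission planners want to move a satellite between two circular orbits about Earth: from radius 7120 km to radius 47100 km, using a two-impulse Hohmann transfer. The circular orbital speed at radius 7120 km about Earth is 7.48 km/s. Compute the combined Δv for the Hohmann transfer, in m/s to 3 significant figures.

Δv = 3800 m/s

From the circular-orbit relation v² = μ/r at r = 7120 km: μ = v²r = (7.48)² × 7120 = 3.98367×10^5 km³/s².
Semi-major axis of the transfer orbit: a_t = (7120 + 47100)/2 = 27110 km.
At r₁ the circular-orbit speed is v₁ = √(μ/r₁) = 7.480 km/s.
Transfer-orbit speed at r₁ (vis-viva): v_p = √[μ(2/r₁ − 1/a_t)] = 9.859 km/s.
First burn Δv₁ = |v_p − v₁| = 2.379 km/s.
Circular speed at r₂: v₂ = √(μ/r₂) = 2.908 km/s.
Transfer-orbit speed at r₂: v_a = √[μ(2/r₂ − 1/a_t)] = 1.490 km/s.
Second burn Δv₂ = |v₂ − v_a| = 1.418 km/s.
Δv = Δv₁ + Δv₂ = 2.379 + 1.418 = 3.797 km/s.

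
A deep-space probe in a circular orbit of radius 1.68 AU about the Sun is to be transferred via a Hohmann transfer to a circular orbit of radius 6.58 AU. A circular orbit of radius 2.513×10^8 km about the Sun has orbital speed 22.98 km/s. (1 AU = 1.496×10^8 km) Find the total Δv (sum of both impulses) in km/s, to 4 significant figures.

From the circular-orbit relation v² = μ/r at r = 2.513×10^8 km: μ = v²r = (22.98)² × 2.513×10^8 = 1.32707×10^11 km³/s².
In km: r₁ = 1.68 × 1.496×10^8 = 2.51328×10^8 km; r₂ = 6.58 × 1.496×10^8 = 9.84368×10^8 km.
The Hohmann ellipse has a_t = (r₁ + r₂)/2 = 6.17848×10^8 km.
At r₁ the circular-orbit speed is v₁ = √(μ/r₁) = 22.9787 km/s.
On the transfer ellipse at r₁, v² = μ(2/r − 1/a) gives v_p = √[μ(2/r₁ − 1/a_t)] = 29.0044 km/s.
First burn Δv₁ = |v_p − v₁| = 6.026 km/s.
At r₂, v₂ = √(μ/r₂) = 11.611 km/s.
Transfer-orbit speed at r₂: v_a = √[μ(2/r₂ − 1/a_t)] = 7.4054 km/s.
Second burn Δv₂ = |v₂ − v_a| = 4.206 km/s.
Δv = Δv₁ + Δv₂ = 6.026 + 4.206 = 10.23 km/s.

Δv = 10.23 km/s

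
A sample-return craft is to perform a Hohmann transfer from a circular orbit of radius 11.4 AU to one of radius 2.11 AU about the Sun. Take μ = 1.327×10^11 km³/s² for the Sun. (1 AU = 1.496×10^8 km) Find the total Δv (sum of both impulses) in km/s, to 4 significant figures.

In km: r₁ = 11.4 × 1.496×10^8 = 1.70544×10^9 km; r₂ = 2.11 × 1.496×10^8 = 3.15656×10^8 km.
The Hohmann ellipse has a_t = (r₁ + r₂)/2 = 1.010548×10^9 km.
Circular speed at r₁: v₁ = √(μ/r₁) = √(1.327×10^11/1.70544×10^9) = 8.821 km/s.
Transfer-orbit speed at r₁ (vis-viva): v_a = √[μ(2/r₁ − 1/a_t)] = 4.930 km/s.
First burn Δv₁ = |v_a − v₁| = 3.891 km/s.
At r₂, v₂ = √(μ/r₂) = 20.504 km/s.
Transfer-orbit speed at r₂: v_p = √[μ(2/r₂ − 1/a_t)] = 26.636 km/s.
Second burn Δv₂ = |v₂ − v_p| = 6.132 km/s.
Δv = Δv₁ + Δv₂ = 3.891 + 6.132 = 10.02 km/s.

Δv = 10.02 km/s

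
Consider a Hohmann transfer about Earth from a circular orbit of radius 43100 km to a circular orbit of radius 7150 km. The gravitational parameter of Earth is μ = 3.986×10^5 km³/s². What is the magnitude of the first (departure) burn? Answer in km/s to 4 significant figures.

Semi-major axis of the transfer orbit: a_t = (43100 + 7150)/2 = 25125 km.
On the circular orbit at r = 43100 km, v_c = √(μ/r) = 3.041 km/s.
Vis-viva on the transfer ellipse at r = 43100 km gives v_t = √[μ(2/r − 1/a_t)] = 1.622 km/s.
Δv₁ = |v_t − v_c| = |1.622 − 3.041| = 1.419 km/s.

Δv₁ = 1.419 km/s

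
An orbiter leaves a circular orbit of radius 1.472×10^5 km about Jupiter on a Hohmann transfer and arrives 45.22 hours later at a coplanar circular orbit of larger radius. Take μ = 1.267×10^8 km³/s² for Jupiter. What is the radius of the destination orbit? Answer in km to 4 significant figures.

Transfer time t = 45.22 hours = 1.62792×10^5 s, and t = π√(a_t³/μ).
So a_t = (μ t²/π²)^(1/3) = (1.267×10^8 × (1.62792×10^5)² / π²)^(1/3) = 6.9809×10^5 km.
Since a_t = (r₁ + r₂)/2, r₂ = 2a_t − r₁ = 2×6.9809×10^5 − 1.472×10^5 = 1.24898×10^6 km.

r₂ = 1.249×10^6 km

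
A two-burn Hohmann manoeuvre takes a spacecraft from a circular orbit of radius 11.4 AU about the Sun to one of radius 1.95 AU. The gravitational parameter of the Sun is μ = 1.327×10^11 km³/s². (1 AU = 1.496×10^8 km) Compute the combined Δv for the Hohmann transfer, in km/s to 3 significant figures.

Δv = 10.6 km/s

In km: r₁ = 11.4 × 1.496×10^8 = 1.70544×10^9 km; r₂ = 1.95 × 1.496×10^8 = 2.9172×10^8 km.
The Hohmann ellipse has a_t = (r₁ + r₂)/2 = 9.9858×10^8 km.
At r₁ the circular-orbit speed is v₁ = √(μ/r₁) = 8.821 km/s.
Transfer-orbit speed at r₁ (vis-viva): v_a = √[μ(2/r₁ − 1/a_t)] = 4.768 km/s.
First burn Δv₁ = |v_a − v₁| = 4.053 km/s.
Circular speed at r₂: v₂ = √(μ/r₂) = 21.328 km/s.
Transfer-orbit speed at r₂: v_p = √[μ(2/r₂ − 1/a_t)] = 27.873 km/s.
Second burn Δv₂ = |v₂ − v_p| = 6.545 km/s.
Total Δv = Δv₁ + Δv₂ = 10.60 km/s.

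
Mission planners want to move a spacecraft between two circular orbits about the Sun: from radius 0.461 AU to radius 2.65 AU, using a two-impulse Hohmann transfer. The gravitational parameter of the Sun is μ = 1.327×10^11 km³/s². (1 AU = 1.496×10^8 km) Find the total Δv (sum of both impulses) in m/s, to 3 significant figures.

In km: r₁ = 0.461 × 1.496×10^8 = 6.89656×10^7 km; r₂ = 2.65 × 1.496×10^8 = 3.9644×10^8 km.
Transfer-ellipse semi-major axis a_t = (r₁ + r₂)/2 = (6.89656×10^7 + 3.9644×10^8)/2 = 2.327028×10^8 km.
At r₁ the circular-orbit speed is v₁ = √(μ/r₁) = 43.865 km/s.
Transfer-orbit speed at r₁ (vis-viva): v_p = √[μ(2/r₁ − 1/a_t)] = 57.254 km/s.
First burn Δv₁ = |v_p − v₁| = 13.389 km/s.
Circular speed at r₂: v₂ = √(μ/r₂) = 18.2956 km/s.
Transfer-orbit speed at r₂: v_a = √[μ(2/r₂ − 1/a_t)] = 9.96007 km/s.
Second burn Δv₂ = |v₂ − v_a| = 8.3355 km/s.
Total Δv = Δv₁ + Δv₂ = 21.72 km/s.

Δv = 21700 m/s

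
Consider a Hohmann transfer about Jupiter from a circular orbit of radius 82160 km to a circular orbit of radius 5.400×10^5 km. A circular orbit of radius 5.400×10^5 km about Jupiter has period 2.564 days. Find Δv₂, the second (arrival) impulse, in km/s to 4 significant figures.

Δv₂ = 7.445 km/s

From Kepler's third law T² = 4π²r³/μ at r = 5.400×10^5 km, T = 2.564 days = 2.564 × 86400 s = 2.215296×10^5 s: μ = 4π²r³/T² = 1.26671×10^8 km³/s².
Transfer-ellipse semi-major axis a_t = (r₁ + r₂)/2 = (82160 + 5.400×10^5)/2 = 3.1108×10^5 km.
On the circular orbit at r = 5.400×10^5 km, v_c = √(μ/r) = 15.316 km/s.
Vis-viva on the transfer ellipse at r = 5.400×10^5 km gives v_t = √[μ(2/r − 1/a_t)] = 7.8711 km/s.
Δv₂ = |v_t − v_c| = |7.8711 − 15.316| = 7.445 km/s.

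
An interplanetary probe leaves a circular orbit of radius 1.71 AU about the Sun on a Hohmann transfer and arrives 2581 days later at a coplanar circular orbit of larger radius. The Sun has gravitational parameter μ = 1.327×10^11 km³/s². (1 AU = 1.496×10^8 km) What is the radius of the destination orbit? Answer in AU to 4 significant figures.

In km: r₁ = 1.71 × 1.496×10^8 = 2.55816×10^8 km.
Transfer time t = 2581 days = 2.229984×10^8 s, and t = π√(a_t³/μ).
So a_t = (μ t²/π²)^(1/3) = (1.327×10^11 × (2.229984×10^8)² / π²)^(1/3) = 8.7443×10^8 km.
Since a_t = (r₁ + r₂)/2, r₂ = 2a_t − r₁ = 2×8.7443×10^8 − 2.55816×10^8 = 1.493044×10^9 km.
In AU: r₂ = 1.493044×10^9 / 1.496×10^8 = 9.980 AU.

r₂ = 9.980 AU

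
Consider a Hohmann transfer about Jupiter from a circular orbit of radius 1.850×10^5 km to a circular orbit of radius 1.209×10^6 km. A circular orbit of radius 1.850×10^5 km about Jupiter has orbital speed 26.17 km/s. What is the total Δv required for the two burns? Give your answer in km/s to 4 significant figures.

From the circular-orbit relation v² = μ/r at r = 1.850×10^5 km: μ = v²r = (26.17)² × 1.850×10^5 = 1.26701×10^8 km³/s².
Semi-major axis of the transfer orbit: a_t = (1.850×10^5 + 1.209×10^6)/2 = 6.970×10^5 km.
At r₁ the circular-orbit speed is v₁ = √(μ/r₁) = 26.170 km/s.
Transfer-orbit speed at r₁ (vis-viva equation): v_p = √[μ(2/r₁ − 1/a_t)] = 34.467 km/s.
First burn Δv₁ = |v_p − v₁| = 8.297 km/s.
Circular speed at r₂: v₂ = √(μ/r₂) = 10.237 km/s.
Transfer-orbit speed at r₂: v_a = √[μ(2/r₂ − 1/a_t)] = 5.2741 km/s.
Second burn Δv₂ = |v₂ − v_a| = 4.963 km/s.
Total Δv = Δv₁ + Δv₂ = 13.26 km/s.

Δv = 13.26 km/s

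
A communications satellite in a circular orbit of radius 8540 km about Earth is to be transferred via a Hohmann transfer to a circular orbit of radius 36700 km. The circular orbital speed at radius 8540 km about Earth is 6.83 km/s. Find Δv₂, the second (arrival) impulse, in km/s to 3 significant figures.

Δv₂ = 1.27 km/s

From the circular-orbit relation v² = μ/r at r = 8540 km: μ = v²r = (6.83)² × 8540 = 3.98382×10^5 km³/s².
The Hohmann ellipse has a_t = (r₁ + r₂)/2 = 22620 km.
On the circular orbit at r = 36700 km, v_c = √(μ/r) = 3.2947 km/s.
Vis-viva on the transfer ellipse at r = 36700 km gives v_t = √[μ(2/r − 1/a_t)] = 2.0244 km/s.
Δv₂ = |v_t − v_c| = |2.0244 − 3.2947| = 1.270 km/s.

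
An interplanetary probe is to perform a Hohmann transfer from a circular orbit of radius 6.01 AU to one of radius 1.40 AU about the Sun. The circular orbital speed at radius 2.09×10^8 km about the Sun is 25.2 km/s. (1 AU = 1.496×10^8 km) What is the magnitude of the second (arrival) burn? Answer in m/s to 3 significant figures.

Δv₂ = 6890 m/s

From the circular-orbit relation v² = μ/r at r = 2.09×10^8 km: μ = v²r = (25.2)² × 2.09×10^8 = 1.32723×10^11 km³/s².
In km: r₁ = 6.01 × 1.496×10^8 = 8.99096×10^8 km; r₂ = 1.40 × 1.496×10^8 = 2.0944×10^8 km.
Semi-major axis of the transfer orbit: a_t = (8.99096×10^8 + 2.0944×10^8)/2 = 5.54268×10^8 km.
Circular speed at r = 2.0944×10^8 km: v_c = √(μ/r) = 25.174 km/s.
Transfer-orbit speed at the same r (vis-viva, a = a_t): v_t = √[μ(2/r − 1/a_t)] = 32.062 km/s.
Δv₂ = |v_t − v_c| = |32.062 − 25.174| = 6.888 km/s.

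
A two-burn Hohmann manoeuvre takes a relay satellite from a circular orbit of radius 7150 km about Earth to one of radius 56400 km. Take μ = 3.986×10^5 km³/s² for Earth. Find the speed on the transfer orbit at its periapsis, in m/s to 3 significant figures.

Transfer-ellipse semi-major axis a_t = (r₁ + r₂)/2 = (7150 + 56400)/2 = 31775 km.
At periapsis, r = 7150 km.
Applying v² = μ(2/r − 1/a_t): v = 9.947 km/s.

v = 9950 m/s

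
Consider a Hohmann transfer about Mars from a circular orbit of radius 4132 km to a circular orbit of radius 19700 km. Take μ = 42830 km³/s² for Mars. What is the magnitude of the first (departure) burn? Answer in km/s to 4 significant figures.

Δv₁ = 0.9201 km/s

Semi-major axis of the transfer orbit: a_t = (4132 + 19700)/2 = 11916 km.
On the circular orbit at r = 4132 km, v_c = √(μ/r) = 3.2195 km/s.
Vis-viva on the transfer ellipse at r = 4132 km gives v_t = √[μ(2/r − 1/a_t)] = 4.1396 km/s.
Δv₁ = |v_t − v_c| = |4.1396 − 3.2195| = 0.9201 km/s.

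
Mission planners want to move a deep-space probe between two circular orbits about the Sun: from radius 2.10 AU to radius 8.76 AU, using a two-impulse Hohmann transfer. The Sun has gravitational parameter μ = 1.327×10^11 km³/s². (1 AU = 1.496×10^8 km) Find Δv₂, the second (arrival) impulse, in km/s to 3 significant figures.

Δv₂ = 3.80 km/s

In km: r₁ = 2.10 × 1.496×10^8 = 3.1416×10^8 km; r₂ = 8.76 × 1.496×10^8 = 1.310496×10^9 km.
Semi-major axis of the transfer orbit: a_t = (3.1416×10^8 + 1.310496×10^9)/2 = 8.12328×10^8 km.
Circular speed at r = 1.310496×10^9 km: v_c = √(μ/r) = 10.063 km/s.
Vis-viva on the transfer ellipse at r = 1.310496×10^9 km gives v_t = √[μ(2/r − 1/a_t)] = 6.2579 km/s.
Δv₂ = |v_t − v_c| = |6.2579 − 10.063| = 3.805 km/s.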